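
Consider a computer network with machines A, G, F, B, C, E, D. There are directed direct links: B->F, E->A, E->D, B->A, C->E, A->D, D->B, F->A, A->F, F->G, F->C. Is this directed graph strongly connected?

There is no directed path from G to F, so the graph is not strongly connected.

No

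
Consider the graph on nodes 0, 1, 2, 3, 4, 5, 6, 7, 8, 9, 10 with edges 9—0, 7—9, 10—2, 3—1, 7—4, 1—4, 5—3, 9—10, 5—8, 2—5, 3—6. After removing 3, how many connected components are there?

2

With 3 gone, the remaining components are: {6}; {0, 1, 2, 4, 5, 7, 8, 9, 10}.
That is 2 components.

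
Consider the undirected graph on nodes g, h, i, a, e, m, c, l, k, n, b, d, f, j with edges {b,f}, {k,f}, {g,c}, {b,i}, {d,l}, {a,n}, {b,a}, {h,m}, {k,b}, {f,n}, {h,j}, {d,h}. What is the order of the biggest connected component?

e is isolated — a component by itself.
Starting from c we can reach c, g. That is one component of size 2.
Starting from d we can reach d, h, j, l, m. That is one component of size 5.
Starting from a we can reach a, b, f, i, k, n. That is one component of size 6.
The largest has 6 vertices.

6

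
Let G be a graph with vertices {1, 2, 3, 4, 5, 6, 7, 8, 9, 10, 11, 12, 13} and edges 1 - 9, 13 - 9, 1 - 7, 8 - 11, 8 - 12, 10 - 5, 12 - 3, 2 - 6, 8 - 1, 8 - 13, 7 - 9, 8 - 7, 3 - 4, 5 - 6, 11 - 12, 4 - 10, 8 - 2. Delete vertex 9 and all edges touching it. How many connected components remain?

1

With 9 gone, the remaining components are: {1, 2, 3, 4, 5, 6, 7, 8, 10, 11, 12, 13}.
That is 1 component.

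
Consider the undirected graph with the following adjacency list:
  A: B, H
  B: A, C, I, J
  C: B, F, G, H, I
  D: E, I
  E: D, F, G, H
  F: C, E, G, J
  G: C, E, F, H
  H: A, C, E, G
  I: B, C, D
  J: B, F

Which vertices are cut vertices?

Removing H, for instance, still leaves 1 component. No single vertex removal increases the component count — the graph has no articulation points.

none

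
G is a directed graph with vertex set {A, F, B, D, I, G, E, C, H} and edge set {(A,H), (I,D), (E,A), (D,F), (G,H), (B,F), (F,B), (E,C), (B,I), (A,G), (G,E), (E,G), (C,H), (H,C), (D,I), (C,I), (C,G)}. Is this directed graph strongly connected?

No

There is no directed path from F to A, so the graph is not strongly connected.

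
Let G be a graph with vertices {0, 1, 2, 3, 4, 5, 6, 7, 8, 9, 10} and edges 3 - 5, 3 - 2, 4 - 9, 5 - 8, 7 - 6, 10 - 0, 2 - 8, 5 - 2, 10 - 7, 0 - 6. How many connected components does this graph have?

4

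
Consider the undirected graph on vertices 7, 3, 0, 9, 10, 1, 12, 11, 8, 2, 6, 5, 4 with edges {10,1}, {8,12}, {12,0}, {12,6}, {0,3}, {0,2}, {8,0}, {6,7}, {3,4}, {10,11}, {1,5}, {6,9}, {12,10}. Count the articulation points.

6

Removing 0 increases the component count from 1 to 3, so 0 is a cut vertex.
Removing 1 increases the component count from 1 to 2, so 1 is a cut vertex.
Removing 3 increases the component count from 1 to 2, so 3 is a cut vertex.
Likewise 6, 10, 12 are cut vertices.
By contrast removing 5 leaves 1 component; it is not a cut vertex. No other vertex is a cut vertex either.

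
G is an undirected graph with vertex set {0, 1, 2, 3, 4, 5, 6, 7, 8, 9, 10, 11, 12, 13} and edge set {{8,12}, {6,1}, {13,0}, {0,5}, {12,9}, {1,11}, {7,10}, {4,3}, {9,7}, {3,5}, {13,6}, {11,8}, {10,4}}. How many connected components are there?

2

2 is isolated — a component by itself.
Starting from 0 we can reach 0, 1, 3, 4, 5, 6, 7, 8, 9, 10, 11, 12, 13. That is one component of size 13.
Total: 2 components.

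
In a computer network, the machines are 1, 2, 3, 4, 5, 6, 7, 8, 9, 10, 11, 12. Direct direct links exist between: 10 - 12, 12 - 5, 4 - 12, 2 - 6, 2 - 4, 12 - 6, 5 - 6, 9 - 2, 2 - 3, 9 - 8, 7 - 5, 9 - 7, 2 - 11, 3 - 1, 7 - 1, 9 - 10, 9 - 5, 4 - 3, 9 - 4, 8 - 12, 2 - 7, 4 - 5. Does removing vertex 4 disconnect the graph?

No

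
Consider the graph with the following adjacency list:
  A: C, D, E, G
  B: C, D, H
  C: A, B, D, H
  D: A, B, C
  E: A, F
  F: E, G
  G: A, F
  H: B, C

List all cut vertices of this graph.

Removing A increases the component count from 1 to 2, so A is a cut vertex.
By contrast removing B leaves 1 component; it is not a cut vertex. No other vertex is a cut vertex either.

A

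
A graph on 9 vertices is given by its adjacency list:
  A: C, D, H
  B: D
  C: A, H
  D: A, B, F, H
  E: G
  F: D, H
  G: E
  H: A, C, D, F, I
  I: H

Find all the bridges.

The edges on the cycle D-H-F-D are not bridges since each lies on that cycle.
But removing I-H disconnects I from H; removing B-D disconnects B from D; removing E-G disconnects E from G — these are bridges.

B-D, E-G, H-I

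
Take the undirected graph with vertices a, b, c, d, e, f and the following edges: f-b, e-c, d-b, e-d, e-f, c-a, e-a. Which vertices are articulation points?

e

Removing e increases the component count from 1 to 2, so e is a cut vertex.
By contrast removing f leaves 1 component; it is not a cut vertex. No other vertex is a cut vertex either.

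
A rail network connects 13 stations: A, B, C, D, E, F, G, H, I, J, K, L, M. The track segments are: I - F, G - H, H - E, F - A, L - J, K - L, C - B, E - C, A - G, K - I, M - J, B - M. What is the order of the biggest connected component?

12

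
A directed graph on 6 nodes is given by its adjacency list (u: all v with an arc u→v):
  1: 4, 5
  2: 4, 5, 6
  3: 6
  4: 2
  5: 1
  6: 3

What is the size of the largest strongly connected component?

{1, 2, 4, 5} are all mutually reachable — one SCC of size 4.
{3, 6} are all mutually reachable — one SCC of size 2.
The largest has 4 vertices.

4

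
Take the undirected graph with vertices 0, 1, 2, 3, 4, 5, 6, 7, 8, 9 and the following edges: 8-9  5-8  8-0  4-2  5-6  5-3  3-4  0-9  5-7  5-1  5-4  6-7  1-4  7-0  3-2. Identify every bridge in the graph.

none

The edges on the cycle 5-1-4-5 are not bridges since each lies on that cycle.
Every edge lies on some cycle, so there are no bridges.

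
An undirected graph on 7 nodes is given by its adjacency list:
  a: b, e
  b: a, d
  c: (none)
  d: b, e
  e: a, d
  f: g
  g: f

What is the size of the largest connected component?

4

c is isolated — a component by itself.
Starting from f we can reach f, g. That is one component of size 2.
Starting from a we can reach a, b, d, e. That is one component of size 4.
The largest has 4 vertices.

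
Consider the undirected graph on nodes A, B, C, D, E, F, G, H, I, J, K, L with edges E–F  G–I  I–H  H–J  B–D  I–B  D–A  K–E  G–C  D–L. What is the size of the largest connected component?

Starting from E we can reach E, F, K. That is one component of size 3.
Starting from A we can reach A, B, C, D, G, H, I, J, L. That is one component of size 9.
The largest has 9 vertices.

9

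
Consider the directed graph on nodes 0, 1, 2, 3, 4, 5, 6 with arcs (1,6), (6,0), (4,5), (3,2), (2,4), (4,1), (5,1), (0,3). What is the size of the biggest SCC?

7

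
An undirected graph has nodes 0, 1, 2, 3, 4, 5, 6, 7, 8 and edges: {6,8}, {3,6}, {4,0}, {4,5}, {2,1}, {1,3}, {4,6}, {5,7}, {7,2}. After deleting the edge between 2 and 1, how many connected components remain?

1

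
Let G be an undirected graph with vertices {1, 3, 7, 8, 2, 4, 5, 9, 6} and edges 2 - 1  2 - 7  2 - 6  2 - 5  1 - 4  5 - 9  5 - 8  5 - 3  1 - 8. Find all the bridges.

1-4, 2-6, 2-7, 3-5, 5-9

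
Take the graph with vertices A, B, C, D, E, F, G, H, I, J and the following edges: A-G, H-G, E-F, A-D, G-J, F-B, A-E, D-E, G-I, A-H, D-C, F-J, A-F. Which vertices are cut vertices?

Removing D increases the component count from 1 to 2, so D is a cut vertex.
Removing F increases the component count from 1 to 2, so F is a cut vertex.
Removing G increases the component count from 1 to 2, so G is a cut vertex.
By contrast removing H leaves 1 component; it is not a cut vertex. No other vertex is a cut vertex either.

D, F, G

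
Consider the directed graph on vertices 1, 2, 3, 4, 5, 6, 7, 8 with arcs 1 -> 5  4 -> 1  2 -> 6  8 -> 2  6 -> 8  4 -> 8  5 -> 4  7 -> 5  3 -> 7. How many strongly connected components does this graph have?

{2, 6, 8} are all mutually reachable — one SCC of size 3.
{1, 4, 5} are all mutually reachable — one SCC of size 3.
{7} is an SCC by itself.
{3} is an SCC by itself.
That gives 4 strongly connected components.

4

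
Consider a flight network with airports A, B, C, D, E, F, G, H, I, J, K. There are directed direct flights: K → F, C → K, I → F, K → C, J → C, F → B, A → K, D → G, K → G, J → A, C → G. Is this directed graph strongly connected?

No

There is no directed path from C to J, so the graph is not strongly connected.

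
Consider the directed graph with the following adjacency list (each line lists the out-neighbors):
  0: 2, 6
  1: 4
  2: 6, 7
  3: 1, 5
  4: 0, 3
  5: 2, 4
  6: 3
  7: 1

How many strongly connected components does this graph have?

{0, 1, 2, 3, 4, 5, 6, 7} are all mutually reachable — one SCC of size 8.
That gives 1 strongly connected component.

1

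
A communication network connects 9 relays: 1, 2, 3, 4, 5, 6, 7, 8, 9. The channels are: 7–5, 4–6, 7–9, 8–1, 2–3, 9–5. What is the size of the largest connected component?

3

Starting from 4 we can reach 4, 6. That is one component of size 2.
Starting from 2 we can reach 2, 3. That is one component of size 2.
Starting from 1 we can reach 1, 8. That is one component of size 2.
Starting from 5 we can reach 5, 7, 9. That is one component of size 3.
The largest has 3 vertices.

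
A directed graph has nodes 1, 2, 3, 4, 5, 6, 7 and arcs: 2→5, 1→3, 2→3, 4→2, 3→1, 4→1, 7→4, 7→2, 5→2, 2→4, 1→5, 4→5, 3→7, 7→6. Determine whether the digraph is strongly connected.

No

There is no directed path from 6 to 2, so the graph is not strongly connected.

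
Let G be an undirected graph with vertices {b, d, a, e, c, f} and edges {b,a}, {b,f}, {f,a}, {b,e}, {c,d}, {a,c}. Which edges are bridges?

a-c, b-e, c-d

The edges on the cycle b-f-a-b are not bridges since each lies on that cycle.
But removing c—d disconnects c from d; removing a—c disconnects a from c; removing b—e disconnects b from e — these are bridges.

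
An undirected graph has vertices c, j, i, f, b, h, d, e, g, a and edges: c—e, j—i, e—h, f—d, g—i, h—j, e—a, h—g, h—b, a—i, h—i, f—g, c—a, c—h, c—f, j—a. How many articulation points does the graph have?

2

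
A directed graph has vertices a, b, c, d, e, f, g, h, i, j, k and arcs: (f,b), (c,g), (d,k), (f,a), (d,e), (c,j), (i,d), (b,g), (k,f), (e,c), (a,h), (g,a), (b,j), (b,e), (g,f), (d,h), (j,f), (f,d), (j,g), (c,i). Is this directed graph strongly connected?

There is no directed path from h to k, so the graph is not strongly connected.

No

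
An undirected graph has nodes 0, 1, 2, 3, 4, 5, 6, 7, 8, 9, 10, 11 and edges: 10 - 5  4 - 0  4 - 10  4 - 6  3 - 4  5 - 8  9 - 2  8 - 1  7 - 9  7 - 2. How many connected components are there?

11 is isolated — a component by itself.
Starting from 2 we can reach 2, 7, 9. That is one component of size 3.
Starting from 0 we can reach 0, 1, 3, 4, 5, 6, 8, 10. That is one component of size 8.
Total: 3 components.

3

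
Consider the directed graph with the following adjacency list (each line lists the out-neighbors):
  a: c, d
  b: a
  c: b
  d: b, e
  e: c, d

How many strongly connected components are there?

{a, b, c, d, e} are all mutually reachable — one SCC of size 5.
That gives 1 strongly connected component.

1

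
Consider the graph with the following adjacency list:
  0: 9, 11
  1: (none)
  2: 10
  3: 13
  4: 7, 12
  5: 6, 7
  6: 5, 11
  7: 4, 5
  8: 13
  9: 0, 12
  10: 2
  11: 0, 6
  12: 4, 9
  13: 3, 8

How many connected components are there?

1 is isolated — a component by itself.
Starting from 2 we can reach 2, 10. That is one component of size 2.
Starting from 3 we can reach 3, 8, 13. That is one component of size 3.
Starting from 0 we can reach 0, 4, 5, 6, 7, 9, 11, 12. That is one component of size 8.
Total: 4 components.

4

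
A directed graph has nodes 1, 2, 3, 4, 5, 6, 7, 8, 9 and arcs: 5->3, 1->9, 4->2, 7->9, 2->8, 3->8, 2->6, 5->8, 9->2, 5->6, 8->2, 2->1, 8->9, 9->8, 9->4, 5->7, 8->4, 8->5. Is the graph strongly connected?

No

There is no directed path from 6 to 8, so the graph is not strongly connected.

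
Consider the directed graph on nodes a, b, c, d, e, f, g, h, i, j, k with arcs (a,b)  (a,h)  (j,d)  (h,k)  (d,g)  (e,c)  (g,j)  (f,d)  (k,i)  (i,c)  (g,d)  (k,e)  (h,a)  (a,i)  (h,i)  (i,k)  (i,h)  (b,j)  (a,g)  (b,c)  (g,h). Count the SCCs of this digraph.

4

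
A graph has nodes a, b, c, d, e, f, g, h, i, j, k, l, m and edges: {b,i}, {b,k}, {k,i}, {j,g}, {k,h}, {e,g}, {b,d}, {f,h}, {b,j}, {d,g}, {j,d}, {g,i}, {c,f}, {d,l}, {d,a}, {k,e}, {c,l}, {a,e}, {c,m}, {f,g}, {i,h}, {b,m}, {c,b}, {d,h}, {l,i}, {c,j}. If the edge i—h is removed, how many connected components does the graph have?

i and h are still connected via i-k-h, so the component count stays at 1.

1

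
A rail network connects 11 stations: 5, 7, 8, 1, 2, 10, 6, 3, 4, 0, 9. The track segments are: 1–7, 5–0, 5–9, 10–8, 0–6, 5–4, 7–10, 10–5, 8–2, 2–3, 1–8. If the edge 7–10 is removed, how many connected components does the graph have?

1

7 and 10 are still connected via 7-1-8-10, so the component count stays at 1.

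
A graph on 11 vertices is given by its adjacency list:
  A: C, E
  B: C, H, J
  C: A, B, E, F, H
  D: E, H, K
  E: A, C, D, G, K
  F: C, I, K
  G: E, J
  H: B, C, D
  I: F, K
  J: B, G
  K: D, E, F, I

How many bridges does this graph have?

0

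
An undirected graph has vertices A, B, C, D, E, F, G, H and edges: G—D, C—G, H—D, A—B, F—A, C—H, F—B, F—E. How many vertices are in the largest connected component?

Starting from A we can reach A, B, E, F. That is one component of size 4.
Starting from C we can reach C, D, G, H. That is one component of size 4.
The largest has 4 vertices.

4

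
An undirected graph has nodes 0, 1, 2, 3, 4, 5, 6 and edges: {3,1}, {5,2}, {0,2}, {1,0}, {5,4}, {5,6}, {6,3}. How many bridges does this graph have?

The edges on the cycle 5-6-3-1-0-2-5 are not bridges since each lies on that cycle.
But removing 5 - 4 disconnects 5 from 4 — this is a bridge.

1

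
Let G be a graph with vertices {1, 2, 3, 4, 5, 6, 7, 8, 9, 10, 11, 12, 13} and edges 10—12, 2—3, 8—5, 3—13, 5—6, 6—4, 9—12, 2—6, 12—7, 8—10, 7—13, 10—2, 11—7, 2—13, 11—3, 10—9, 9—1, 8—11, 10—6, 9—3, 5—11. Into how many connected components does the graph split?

Starting from 1 we can reach 1, 2, 3, 4, 5, 6, 7, 8, 9, 10, 11, 12, 13. That is one component of size 13.
Total: 1 component.

1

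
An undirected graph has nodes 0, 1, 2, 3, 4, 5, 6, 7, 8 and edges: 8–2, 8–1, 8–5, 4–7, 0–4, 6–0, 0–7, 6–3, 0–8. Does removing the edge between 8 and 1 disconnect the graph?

Removing 8–1 leaves no path between 8 and 1: the component count goes from 1 to 2. So it is a bridge.

Yes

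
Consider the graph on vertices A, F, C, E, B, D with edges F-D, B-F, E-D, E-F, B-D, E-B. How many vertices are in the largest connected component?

C is isolated — a component by itself.
A is isolated — a component by itself.
Starting from B we can reach B, D, E, F. That is one component of size 4.
The largest has 4 vertices.

4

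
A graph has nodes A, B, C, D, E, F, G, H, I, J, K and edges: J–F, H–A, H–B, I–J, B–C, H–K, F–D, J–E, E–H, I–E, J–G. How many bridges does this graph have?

8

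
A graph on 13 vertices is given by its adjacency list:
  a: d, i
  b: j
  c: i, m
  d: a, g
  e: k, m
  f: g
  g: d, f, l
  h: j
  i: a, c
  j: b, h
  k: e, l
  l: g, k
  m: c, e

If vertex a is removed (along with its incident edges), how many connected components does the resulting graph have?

With a gone, the remaining components are: {b, h, j}; {c, d, e, f, g, i, k, l, m}.
That is 2 components.

2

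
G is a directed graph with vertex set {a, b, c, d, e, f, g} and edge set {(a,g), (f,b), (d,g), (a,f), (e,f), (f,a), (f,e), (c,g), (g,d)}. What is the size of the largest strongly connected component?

{a, e, f} are all mutually reachable — one SCC of size 3.
{d, g} are all mutually reachable — one SCC of size 2.
{c} is an SCC by itself.
{b} is an SCC by itself.
The largest has 3 vertices.

3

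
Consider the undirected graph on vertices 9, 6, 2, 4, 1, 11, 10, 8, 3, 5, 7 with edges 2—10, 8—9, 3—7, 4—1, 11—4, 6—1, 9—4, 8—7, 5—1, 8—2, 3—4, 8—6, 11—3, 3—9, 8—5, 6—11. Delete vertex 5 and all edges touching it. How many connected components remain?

1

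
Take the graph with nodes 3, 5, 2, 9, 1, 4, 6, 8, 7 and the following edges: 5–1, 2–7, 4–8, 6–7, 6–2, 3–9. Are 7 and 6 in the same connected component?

Yes

From 7 we can reach 2, 6, 7, which includes 6.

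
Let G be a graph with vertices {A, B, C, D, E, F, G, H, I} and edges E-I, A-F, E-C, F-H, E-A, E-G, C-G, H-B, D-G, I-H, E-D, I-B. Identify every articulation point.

E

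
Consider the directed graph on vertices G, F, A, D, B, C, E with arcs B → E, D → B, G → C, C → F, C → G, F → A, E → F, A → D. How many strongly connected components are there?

{A, B, D, E, F} are all mutually reachable — one SCC of size 5.
{C, G} are all mutually reachable — one SCC of size 2.
That gives 2 strongly connected components.

2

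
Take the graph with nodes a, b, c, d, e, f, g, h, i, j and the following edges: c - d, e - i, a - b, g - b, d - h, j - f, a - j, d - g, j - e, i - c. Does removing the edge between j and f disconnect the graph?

Yes

Removing j - f leaves no path between j and f: the component count goes from 1 to 2. So it is a bridge.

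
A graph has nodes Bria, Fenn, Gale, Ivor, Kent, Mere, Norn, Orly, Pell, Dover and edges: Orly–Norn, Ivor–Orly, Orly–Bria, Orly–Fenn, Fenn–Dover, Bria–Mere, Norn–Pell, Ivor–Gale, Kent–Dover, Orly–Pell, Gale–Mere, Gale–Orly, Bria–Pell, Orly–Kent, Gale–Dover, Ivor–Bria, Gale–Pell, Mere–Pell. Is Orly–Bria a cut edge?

After removing Orly–Bria, the path Orly-Ivor-Bria still connects them, so the edge is not a bridge.

No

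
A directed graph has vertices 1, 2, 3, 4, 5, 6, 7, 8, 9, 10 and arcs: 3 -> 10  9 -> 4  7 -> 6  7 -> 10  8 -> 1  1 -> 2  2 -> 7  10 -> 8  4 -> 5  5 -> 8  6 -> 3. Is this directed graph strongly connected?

No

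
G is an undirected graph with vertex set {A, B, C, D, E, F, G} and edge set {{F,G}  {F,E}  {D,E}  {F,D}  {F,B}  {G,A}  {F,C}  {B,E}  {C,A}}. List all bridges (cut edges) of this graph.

none

The edges on the cycle F-D-E-F are not bridges since each lies on that cycle.
Every edge lies on some cycle, so there are no bridges.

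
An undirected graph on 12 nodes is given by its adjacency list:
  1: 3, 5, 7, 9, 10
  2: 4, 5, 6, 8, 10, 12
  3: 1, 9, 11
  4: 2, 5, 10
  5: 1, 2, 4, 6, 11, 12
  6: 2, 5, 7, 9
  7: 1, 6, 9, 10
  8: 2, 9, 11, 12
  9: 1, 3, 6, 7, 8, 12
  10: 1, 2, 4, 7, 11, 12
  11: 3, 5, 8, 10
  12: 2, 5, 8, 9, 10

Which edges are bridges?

none

The edges on the cycle 1-3-11-8-2-10-1 are not bridges since each lies on that cycle.
Every edge lies on some cycle, so there are no bridges.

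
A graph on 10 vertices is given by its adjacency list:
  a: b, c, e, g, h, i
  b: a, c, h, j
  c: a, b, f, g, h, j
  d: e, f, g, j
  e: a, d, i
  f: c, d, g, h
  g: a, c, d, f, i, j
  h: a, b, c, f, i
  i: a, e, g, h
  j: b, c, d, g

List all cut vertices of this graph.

none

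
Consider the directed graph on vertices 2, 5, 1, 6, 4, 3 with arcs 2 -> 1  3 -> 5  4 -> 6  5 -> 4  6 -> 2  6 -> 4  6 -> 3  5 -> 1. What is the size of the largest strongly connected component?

{3, 4, 5, 6} are all mutually reachable — one SCC of size 4.
{1} is an SCC by itself.
{2} is an SCC by itself.
The largest has 4 vertices.

4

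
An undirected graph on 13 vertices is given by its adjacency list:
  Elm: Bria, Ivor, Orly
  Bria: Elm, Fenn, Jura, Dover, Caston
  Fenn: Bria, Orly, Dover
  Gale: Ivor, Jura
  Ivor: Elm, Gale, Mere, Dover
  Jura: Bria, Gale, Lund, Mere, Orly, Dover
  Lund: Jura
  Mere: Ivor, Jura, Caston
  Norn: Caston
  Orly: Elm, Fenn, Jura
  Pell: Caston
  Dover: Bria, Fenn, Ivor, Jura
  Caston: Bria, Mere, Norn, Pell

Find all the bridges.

The edges on the cycle Jura-Dover-Fenn-Orly-Jura are not bridges since each lies on that cycle.
But removing Caston-Norn disconnects Caston from Norn; removing Caston-Pell disconnects Caston from Pell; removing Jura-Lund disconnects Jura from Lund — these are bridges.

Caston-Norn, Caston-Pell, Jura-Lund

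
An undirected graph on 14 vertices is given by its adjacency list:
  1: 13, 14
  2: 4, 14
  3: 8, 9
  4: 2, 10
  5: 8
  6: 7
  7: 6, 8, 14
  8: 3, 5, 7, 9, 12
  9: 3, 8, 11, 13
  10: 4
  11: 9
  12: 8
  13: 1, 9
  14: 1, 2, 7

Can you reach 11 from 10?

From 10 we can reach 1, 2, 3, 4, 5, 6, 7, 8, 9, 10, 11, 12, 13, 14, which includes 11.

Yes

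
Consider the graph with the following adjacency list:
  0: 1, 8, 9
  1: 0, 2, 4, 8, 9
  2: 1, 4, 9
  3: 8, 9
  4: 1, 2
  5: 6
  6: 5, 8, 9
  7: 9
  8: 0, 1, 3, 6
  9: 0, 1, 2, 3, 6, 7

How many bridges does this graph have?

2

The edges on the cycle 9-1-4-2-9 are not bridges since each lies on that cycle.
But removing 6-5 disconnects 6 from 5; removing 9-7 disconnects 9 from 7 — these are bridges.
That makes 2 bridges.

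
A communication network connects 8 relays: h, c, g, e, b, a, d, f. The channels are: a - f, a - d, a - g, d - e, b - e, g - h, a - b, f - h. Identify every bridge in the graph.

none

The edges on the cycle a-g-h-f-a are not bridges since each lies on that cycle.
Every edge lies on some cycle, so there are no bridges.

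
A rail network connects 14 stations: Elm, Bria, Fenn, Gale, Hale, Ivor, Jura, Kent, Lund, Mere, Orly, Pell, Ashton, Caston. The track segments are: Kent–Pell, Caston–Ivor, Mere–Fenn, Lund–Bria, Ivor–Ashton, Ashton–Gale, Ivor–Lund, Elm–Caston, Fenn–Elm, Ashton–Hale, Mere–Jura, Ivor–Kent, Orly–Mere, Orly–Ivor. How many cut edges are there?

The edges on the cycle Orly-Mere-Fenn-Elm-Caston-Ivor-Orly are not bridges since each lies on that cycle.
But removing Mere–Jura disconnects Mere from Jura; removing Pell–Kent disconnects Pell from Kent; removing Ashton–Gale disconnects Ashton from Gale; removing Ivor–Kent disconnects Ivor from Kent — these are bridges.
In total 8 edges are bridges.

8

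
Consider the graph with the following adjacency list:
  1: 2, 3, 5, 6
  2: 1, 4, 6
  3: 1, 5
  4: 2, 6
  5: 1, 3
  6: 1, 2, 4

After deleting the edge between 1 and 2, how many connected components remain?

1

1 and 2 are still connected via 1-6-2, so the component count stays at 1.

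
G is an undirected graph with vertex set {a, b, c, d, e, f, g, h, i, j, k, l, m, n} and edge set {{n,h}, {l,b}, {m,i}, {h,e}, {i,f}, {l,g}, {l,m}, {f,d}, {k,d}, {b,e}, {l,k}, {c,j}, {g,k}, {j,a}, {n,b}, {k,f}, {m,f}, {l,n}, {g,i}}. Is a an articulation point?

No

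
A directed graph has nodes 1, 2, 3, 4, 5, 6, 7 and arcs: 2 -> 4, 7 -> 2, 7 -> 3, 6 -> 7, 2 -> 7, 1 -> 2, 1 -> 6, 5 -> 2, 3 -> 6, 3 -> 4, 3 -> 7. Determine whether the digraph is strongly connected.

No

There is no directed path from 3 to 1, so the graph is not strongly connected.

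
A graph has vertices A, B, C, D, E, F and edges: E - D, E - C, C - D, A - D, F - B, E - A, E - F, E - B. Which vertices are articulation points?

E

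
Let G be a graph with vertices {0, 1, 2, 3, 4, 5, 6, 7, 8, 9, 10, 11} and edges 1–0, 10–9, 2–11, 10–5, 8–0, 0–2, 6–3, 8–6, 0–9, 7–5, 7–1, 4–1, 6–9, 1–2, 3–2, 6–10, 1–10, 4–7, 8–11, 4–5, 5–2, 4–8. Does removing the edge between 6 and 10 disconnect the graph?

After removing 6–10, the path 6-9-10 still connects them, so the edge is not a bridge.

No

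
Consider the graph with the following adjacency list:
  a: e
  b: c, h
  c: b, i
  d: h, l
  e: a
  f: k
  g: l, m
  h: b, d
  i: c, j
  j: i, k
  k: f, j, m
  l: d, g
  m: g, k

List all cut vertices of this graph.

k

Removing k increases the component count from 2 to 3, so k is a cut vertex.
By contrast removing h leaves 2 components; it is not a cut vertex. No other vertex is a cut vertex either.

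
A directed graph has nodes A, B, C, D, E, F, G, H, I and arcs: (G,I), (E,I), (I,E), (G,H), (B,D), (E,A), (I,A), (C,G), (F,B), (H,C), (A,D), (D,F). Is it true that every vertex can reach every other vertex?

No

There is no directed path from E to C, so the graph is not strongly connected.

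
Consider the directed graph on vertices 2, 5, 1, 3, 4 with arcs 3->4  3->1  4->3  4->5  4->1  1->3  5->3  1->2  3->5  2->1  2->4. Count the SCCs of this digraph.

1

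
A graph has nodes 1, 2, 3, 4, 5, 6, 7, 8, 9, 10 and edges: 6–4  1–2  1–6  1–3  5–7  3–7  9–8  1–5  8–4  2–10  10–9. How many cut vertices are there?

Removing 1 increases the component count from 1 to 2, so 1 is a cut vertex.
By contrast removing 8 leaves 1 component; it is not a cut vertex. No other vertex is a cut vertex either.

1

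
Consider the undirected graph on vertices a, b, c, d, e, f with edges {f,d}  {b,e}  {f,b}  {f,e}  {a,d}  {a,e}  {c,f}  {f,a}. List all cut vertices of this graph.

Removing f increases the component count from 1 to 2, so f is a cut vertex.
By contrast removing b leaves 1 component; it is not a cut vertex. No other vertex is a cut vertex either.

f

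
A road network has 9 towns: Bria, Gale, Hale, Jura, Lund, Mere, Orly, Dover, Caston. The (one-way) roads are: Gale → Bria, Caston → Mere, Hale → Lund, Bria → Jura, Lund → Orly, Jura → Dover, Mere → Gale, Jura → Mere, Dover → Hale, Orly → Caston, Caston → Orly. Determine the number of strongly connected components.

1

{Bria, Gale, Hale, Jura, Lund, Mere, Orly, Dover, Caston} are all mutually reachable — one SCC of size 9.
That gives 1 strongly connected component.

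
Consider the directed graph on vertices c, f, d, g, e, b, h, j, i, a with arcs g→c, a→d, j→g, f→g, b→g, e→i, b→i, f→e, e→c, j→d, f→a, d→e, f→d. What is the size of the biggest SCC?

{e} is an SCC by itself.
{g} is an SCC by itself.
{a} is an SCC by itself.
{c} is an SCC by itself.
{j} is an SCC by itself.
(and 5 more singleton SCCs)
The largest has 1 vertex.

1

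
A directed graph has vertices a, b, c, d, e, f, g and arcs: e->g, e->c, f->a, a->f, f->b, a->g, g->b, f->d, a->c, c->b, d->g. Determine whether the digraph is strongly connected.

No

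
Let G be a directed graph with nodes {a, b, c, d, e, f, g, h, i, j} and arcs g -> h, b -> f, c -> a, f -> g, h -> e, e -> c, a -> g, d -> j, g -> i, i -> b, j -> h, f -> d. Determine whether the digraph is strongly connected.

Yes

From j we can reach every vertex (a, b, c, d, e, f, g, h, i, j), and every vertex can reach j (a, b, c, d, e, f, g, h, i, j). So the whole graph is one strongly connected component.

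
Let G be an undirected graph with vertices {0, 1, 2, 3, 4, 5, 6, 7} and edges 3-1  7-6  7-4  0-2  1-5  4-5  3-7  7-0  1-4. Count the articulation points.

Removing 0 increases the component count from 1 to 2, so 0 is a cut vertex.
Removing 7 increases the component count from 1 to 3, so 7 is a cut vertex.
By contrast removing 5 leaves 1 component; it is not a cut vertex. No other vertex is a cut vertex either.

2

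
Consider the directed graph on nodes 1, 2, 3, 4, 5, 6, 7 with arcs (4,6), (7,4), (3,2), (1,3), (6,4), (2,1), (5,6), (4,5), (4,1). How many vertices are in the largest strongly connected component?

{4, 5, 6} are all mutually reachable — one SCC of size 3.
{1, 2, 3} are all mutually reachable — one SCC of size 3.
{7} is an SCC by itself.
The largest has 3 vertices.

3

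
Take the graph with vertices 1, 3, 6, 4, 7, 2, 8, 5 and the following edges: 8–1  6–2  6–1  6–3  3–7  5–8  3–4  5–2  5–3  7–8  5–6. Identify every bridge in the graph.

3-4

The edges on the cycle 5-6-2-5 are not bridges since each lies on that cycle.
But removing 3–4 disconnects 3 from 4 — this is a bridge.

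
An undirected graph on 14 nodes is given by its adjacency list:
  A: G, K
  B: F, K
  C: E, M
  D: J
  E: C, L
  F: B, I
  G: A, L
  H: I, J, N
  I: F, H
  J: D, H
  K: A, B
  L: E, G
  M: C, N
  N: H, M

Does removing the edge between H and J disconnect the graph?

Yes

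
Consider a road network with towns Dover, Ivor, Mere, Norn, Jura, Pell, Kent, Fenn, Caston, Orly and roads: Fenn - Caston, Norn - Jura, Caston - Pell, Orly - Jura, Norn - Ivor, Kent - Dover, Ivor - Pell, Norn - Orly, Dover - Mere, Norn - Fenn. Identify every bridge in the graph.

The edges on the cycle Norn-Orly-Jura-Norn are not bridges since each lies on that cycle.
But removing Dover - Mere disconnects Dover from Mere; removing Dover - Kent disconnects Dover from Kent — these are bridges.

Dover-Kent, Dover-Mere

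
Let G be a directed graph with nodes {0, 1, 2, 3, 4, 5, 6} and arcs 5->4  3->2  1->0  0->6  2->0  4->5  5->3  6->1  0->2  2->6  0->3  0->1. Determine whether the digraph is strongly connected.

There is no directed path from 3 to 4, so the graph is not strongly connected.

No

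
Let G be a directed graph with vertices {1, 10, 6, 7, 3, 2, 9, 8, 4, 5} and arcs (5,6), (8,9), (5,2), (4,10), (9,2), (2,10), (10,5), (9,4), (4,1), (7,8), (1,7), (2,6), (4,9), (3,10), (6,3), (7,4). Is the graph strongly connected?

There is no directed path from 5 to 7, so the graph is not strongly connected.

No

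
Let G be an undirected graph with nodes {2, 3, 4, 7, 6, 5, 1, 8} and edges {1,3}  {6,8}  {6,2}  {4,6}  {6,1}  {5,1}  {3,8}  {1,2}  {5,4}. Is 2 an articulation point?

No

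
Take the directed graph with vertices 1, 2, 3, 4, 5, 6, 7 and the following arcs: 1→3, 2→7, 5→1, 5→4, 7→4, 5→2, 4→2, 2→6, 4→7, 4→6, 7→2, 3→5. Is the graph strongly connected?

There is no directed path from 6 to 2, so the graph is not strongly connected.

No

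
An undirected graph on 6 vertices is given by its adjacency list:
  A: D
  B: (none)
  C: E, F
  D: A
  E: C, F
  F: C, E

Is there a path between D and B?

The component containing D is {A, D}, and B is not in it.

No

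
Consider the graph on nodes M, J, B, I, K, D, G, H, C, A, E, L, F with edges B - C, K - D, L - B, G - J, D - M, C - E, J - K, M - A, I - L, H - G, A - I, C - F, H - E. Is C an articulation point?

Deleting C raises the number of components from 1 to 2, so C is a cut vertex.

Yes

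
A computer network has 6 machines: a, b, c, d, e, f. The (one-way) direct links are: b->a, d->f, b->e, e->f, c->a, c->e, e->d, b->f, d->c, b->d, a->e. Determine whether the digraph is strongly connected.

No

There is no directed path from f to b, so the graph is not strongly connected.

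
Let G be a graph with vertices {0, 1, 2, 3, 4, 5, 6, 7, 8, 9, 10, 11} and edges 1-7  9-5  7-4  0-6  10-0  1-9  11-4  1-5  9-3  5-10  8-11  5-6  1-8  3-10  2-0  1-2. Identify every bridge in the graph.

The edges on the cycle 1-9-3-10-5-1 are not bridges since each lies on that cycle.
Every edge lies on some cycle, so there are no bridges.

none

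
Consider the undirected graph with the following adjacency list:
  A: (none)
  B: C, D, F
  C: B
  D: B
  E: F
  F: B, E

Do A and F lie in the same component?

No

The component containing A is {A}, and F is not in it.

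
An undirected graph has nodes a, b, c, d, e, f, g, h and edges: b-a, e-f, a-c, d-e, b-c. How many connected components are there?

h is isolated — a component by itself.
g is isolated — a component by itself.
Starting from a we can reach a, b, c. That is one component of size 3.
Starting from d we can reach d, e, f. That is one component of size 3.
Total: 4 components.

4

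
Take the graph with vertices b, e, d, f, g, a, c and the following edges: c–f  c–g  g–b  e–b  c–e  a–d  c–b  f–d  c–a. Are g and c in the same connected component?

From g we can reach a, b, c, d, e, f, g, which includes c.

Yes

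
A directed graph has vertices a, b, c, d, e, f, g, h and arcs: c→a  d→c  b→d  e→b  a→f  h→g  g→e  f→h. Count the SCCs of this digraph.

{a, b, c, d, e, f, g, h} are all mutually reachable — one SCC of size 8.
That gives 1 strongly connected component.

1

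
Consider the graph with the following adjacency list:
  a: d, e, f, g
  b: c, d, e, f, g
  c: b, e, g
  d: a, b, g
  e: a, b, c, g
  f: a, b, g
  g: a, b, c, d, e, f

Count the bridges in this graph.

0

The edges on the cycle b-d-a-g-c-b are not bridges since each lies on that cycle.
Every edge lies on some cycle, so there are no bridges.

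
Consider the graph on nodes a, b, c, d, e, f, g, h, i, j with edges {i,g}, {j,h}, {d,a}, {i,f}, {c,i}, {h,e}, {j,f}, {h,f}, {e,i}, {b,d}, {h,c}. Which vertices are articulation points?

d, i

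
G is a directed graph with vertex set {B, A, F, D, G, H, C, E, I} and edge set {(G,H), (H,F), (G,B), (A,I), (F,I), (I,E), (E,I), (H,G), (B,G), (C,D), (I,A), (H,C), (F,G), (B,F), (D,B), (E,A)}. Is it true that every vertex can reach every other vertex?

No

There is no directed path from A to B, so the graph is not strongly connected.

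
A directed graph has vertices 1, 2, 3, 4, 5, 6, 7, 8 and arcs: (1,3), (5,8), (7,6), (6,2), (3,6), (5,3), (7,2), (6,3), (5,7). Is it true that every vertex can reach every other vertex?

No

There is no directed path from 2 to 7, so the graph is not strongly connected.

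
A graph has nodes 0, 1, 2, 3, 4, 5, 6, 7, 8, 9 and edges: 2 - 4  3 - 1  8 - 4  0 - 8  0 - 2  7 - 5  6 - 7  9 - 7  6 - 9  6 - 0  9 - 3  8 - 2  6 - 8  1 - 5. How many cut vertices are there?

Removing 6 increases the component count from 1 to 2, so 6 is a cut vertex.
By contrast removing 4 leaves 1 component; it is not a cut vertex. No other vertex is a cut vertex either.

1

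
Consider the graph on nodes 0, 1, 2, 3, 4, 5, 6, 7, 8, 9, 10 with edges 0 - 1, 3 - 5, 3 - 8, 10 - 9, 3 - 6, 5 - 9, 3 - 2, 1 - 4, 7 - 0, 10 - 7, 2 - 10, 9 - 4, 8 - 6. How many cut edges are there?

0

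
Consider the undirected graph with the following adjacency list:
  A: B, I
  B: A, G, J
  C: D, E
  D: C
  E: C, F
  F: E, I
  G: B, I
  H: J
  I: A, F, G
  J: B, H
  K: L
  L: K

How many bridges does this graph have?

7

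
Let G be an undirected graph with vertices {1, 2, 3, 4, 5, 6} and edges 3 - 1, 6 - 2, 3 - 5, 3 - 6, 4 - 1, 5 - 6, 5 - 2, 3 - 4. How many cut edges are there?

0

The edges on the cycle 3-4-1-3 are not bridges since each lies on that cycle.
Every edge lies on some cycle, so there are no bridges.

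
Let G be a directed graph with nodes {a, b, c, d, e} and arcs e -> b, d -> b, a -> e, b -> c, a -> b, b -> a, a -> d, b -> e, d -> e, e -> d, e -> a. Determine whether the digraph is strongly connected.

No

There is no directed path from c to d, so the graph is not strongly connected.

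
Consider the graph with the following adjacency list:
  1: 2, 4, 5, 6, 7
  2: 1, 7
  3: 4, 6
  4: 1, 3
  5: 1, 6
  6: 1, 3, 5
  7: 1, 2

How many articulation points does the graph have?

Removing 1 increases the component count from 1 to 2, so 1 is a cut vertex.
By contrast removing 3 leaves 1 component; it is not a cut vertex. No other vertex is a cut vertex either.

1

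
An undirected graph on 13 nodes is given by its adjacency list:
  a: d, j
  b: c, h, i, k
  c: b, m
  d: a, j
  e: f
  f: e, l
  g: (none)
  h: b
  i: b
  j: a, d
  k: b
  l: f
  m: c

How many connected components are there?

4

g is isolated — a component by itself.
Starting from e we can reach e, f, l. That is one component of size 3.
Starting from a we can reach a, d, j. That is one component of size 3.
Starting from b we can reach b, c, h, i, k, m. That is one component of size 6.
Total: 4 components.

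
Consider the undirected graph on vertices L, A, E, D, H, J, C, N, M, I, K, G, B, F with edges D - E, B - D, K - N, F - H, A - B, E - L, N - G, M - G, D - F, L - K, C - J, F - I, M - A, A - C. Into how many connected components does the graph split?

Starting from A we can reach A, B, C, D, E, F, G, H, I, J, K, L, M, N. That is one component of size 14.
Total: 1 component.

1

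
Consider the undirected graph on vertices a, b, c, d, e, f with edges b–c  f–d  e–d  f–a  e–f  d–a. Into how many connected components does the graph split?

2

Starting from b we can reach b, c. That is one component of size 2.
Starting from a we can reach a, d, e, f. That is one component of size 4.
Total: 2 components.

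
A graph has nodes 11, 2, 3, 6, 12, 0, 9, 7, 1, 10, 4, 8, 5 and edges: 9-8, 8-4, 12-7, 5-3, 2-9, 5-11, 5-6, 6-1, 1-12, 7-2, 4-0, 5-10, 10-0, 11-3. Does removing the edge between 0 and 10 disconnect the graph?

After removing 0-10, the path 0-4-8-9-2-7-12-1-6-5-10 still connects them, so the edge is not a bridge.

No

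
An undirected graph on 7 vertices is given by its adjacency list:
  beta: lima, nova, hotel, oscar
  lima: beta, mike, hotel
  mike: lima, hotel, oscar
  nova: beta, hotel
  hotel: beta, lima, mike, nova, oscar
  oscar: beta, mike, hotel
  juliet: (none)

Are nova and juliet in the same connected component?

The component containing nova is {beta, lima, mike, nova, hotel, oscar}, and juliet is not in it.

No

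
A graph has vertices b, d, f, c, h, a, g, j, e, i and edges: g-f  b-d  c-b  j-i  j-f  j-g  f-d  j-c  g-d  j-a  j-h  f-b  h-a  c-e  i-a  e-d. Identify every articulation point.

j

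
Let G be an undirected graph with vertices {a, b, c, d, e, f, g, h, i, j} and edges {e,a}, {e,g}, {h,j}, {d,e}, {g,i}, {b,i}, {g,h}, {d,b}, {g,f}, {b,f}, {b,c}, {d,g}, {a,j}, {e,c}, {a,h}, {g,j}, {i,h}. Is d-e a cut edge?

After removing d-e, the path d-g-e still connects them, so the edge is not a bridge.

No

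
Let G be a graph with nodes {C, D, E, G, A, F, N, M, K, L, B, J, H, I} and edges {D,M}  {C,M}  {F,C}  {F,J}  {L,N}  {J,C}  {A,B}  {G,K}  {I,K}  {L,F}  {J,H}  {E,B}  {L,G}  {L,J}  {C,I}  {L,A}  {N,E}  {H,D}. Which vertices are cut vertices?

L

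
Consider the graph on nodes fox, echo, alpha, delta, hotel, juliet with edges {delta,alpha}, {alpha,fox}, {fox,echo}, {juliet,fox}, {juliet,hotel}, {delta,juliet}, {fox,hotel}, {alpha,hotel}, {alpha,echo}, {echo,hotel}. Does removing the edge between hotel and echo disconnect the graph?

After removing hotel—echo, the path hotel-alpha-echo still connects them, so the edge is not a bridge.

No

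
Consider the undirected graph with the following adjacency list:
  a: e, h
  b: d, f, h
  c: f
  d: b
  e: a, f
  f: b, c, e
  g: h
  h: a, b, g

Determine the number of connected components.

1

Starting from a we can reach a, b, c, d, e, f, g, h. That is one component of size 8.
Total: 1 component.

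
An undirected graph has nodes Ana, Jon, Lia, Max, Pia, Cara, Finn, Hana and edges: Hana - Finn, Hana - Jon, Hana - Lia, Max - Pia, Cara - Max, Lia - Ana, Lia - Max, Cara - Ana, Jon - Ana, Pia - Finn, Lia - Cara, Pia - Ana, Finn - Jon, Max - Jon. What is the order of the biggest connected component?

8

Starting from Ana we can reach Ana, Jon, Lia, Max, Pia, Cara, Finn, Hana. That is one component of size 8.
The largest has 8 vertices.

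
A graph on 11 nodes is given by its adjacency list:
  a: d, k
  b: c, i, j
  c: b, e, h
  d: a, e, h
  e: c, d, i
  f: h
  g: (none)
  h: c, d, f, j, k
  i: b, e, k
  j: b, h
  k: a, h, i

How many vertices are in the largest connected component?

10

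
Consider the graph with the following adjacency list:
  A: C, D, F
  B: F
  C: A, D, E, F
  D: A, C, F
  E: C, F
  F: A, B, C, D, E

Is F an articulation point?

Deleting F raises the number of components from 1 to 2, so F is a cut vertex.

Yes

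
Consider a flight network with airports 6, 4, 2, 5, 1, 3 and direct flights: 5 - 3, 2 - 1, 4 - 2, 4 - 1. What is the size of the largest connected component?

3

6 is isolated — a component by itself.
Starting from 3 we can reach 3, 5. That is one component of size 2.
Starting from 1 we can reach 1, 2, 4. That is one component of size 3.
The largest has 3 vertices.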